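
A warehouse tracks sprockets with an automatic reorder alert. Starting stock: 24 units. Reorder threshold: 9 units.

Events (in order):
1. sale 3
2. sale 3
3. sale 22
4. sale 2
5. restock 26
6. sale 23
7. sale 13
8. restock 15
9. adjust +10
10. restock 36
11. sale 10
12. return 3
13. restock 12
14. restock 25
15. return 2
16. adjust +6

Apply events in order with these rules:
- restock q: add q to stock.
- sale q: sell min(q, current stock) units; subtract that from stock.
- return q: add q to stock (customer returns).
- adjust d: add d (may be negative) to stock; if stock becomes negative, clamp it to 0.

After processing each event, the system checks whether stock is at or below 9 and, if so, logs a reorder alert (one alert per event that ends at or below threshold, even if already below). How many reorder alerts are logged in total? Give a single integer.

Answer: 4

Derivation:
Processing events:
Start: stock = 24
  Event 1 (sale 3): sell min(3,24)=3. stock: 24 - 3 = 21. total_sold = 3
  Event 2 (sale 3): sell min(3,21)=3. stock: 21 - 3 = 18. total_sold = 6
  Event 3 (sale 22): sell min(22,18)=18. stock: 18 - 18 = 0. total_sold = 24
  Event 4 (sale 2): sell min(2,0)=0. stock: 0 - 0 = 0. total_sold = 24
  Event 5 (restock 26): 0 + 26 = 26
  Event 6 (sale 23): sell min(23,26)=23. stock: 26 - 23 = 3. total_sold = 47
  Event 7 (sale 13): sell min(13,3)=3. stock: 3 - 3 = 0. total_sold = 50
  Event 8 (restock 15): 0 + 15 = 15
  Event 9 (adjust +10): 15 + 10 = 25
  Event 10 (restock 36): 25 + 36 = 61
  Event 11 (sale 10): sell min(10,61)=10. stock: 61 - 10 = 51. total_sold = 60
  Event 12 (return 3): 51 + 3 = 54
  Event 13 (restock 12): 54 + 12 = 66
  Event 14 (restock 25): 66 + 25 = 91
  Event 15 (return 2): 91 + 2 = 93
  Event 16 (adjust +6): 93 + 6 = 99
Final: stock = 99, total_sold = 60

Checking against threshold 9:
  After event 1: stock=21 > 9
  After event 2: stock=18 > 9
  After event 3: stock=0 <= 9 -> ALERT
  After event 4: stock=0 <= 9 -> ALERT
  After event 5: stock=26 > 9
  After event 6: stock=3 <= 9 -> ALERT
  After event 7: stock=0 <= 9 -> ALERT
  After event 8: stock=15 > 9
  After event 9: stock=25 > 9
  After event 10: stock=61 > 9
  After event 11: stock=51 > 9
  After event 12: stock=54 > 9
  After event 13: stock=66 > 9
  After event 14: stock=91 > 9
  After event 15: stock=93 > 9
  After event 16: stock=99 > 9
Alert events: [3, 4, 6, 7]. Count = 4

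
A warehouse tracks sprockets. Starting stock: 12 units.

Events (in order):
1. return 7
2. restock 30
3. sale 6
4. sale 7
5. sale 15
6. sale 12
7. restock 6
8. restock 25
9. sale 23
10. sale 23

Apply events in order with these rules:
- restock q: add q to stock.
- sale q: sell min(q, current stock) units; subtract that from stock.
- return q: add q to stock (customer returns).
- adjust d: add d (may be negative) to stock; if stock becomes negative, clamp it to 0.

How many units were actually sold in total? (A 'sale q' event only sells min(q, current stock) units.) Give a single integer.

Answer: 80

Derivation:
Processing events:
Start: stock = 12
  Event 1 (return 7): 12 + 7 = 19
  Event 2 (restock 30): 19 + 30 = 49
  Event 3 (sale 6): sell min(6,49)=6. stock: 49 - 6 = 43. total_sold = 6
  Event 4 (sale 7): sell min(7,43)=7. stock: 43 - 7 = 36. total_sold = 13
  Event 5 (sale 15): sell min(15,36)=15. stock: 36 - 15 = 21. total_sold = 28
  Event 6 (sale 12): sell min(12,21)=12. stock: 21 - 12 = 9. total_sold = 40
  Event 7 (restock 6): 9 + 6 = 15
  Event 8 (restock 25): 15 + 25 = 40
  Event 9 (sale 23): sell min(23,40)=23. stock: 40 - 23 = 17. total_sold = 63
  Event 10 (sale 23): sell min(23,17)=17. stock: 17 - 17 = 0. total_sold = 80
Final: stock = 0, total_sold = 80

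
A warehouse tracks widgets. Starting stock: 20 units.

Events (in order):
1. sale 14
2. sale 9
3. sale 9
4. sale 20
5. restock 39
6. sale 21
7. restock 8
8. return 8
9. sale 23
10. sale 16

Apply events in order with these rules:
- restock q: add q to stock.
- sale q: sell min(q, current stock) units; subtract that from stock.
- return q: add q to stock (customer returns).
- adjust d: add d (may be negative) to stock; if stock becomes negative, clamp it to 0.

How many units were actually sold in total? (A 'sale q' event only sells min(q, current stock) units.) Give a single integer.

Processing events:
Start: stock = 20
  Event 1 (sale 14): sell min(14,20)=14. stock: 20 - 14 = 6. total_sold = 14
  Event 2 (sale 9): sell min(9,6)=6. stock: 6 - 6 = 0. total_sold = 20
  Event 3 (sale 9): sell min(9,0)=0. stock: 0 - 0 = 0. total_sold = 20
  Event 4 (sale 20): sell min(20,0)=0. stock: 0 - 0 = 0. total_sold = 20
  Event 5 (restock 39): 0 + 39 = 39
  Event 6 (sale 21): sell min(21,39)=21. stock: 39 - 21 = 18. total_sold = 41
  Event 7 (restock 8): 18 + 8 = 26
  Event 8 (return 8): 26 + 8 = 34
  Event 9 (sale 23): sell min(23,34)=23. stock: 34 - 23 = 11. total_sold = 64
  Event 10 (sale 16): sell min(16,11)=11. stock: 11 - 11 = 0. total_sold = 75
Final: stock = 0, total_sold = 75

Answer: 75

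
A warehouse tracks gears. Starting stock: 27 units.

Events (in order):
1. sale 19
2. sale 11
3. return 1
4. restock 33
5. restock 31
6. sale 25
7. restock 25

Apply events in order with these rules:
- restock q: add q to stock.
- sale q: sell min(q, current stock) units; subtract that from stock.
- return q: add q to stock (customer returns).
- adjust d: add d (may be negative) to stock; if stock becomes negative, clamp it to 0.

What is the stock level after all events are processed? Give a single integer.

Answer: 65

Derivation:
Processing events:
Start: stock = 27
  Event 1 (sale 19): sell min(19,27)=19. stock: 27 - 19 = 8. total_sold = 19
  Event 2 (sale 11): sell min(11,8)=8. stock: 8 - 8 = 0. total_sold = 27
  Event 3 (return 1): 0 + 1 = 1
  Event 4 (restock 33): 1 + 33 = 34
  Event 5 (restock 31): 34 + 31 = 65
  Event 6 (sale 25): sell min(25,65)=25. stock: 65 - 25 = 40. total_sold = 52
  Event 7 (restock 25): 40 + 25 = 65
Final: stock = 65, total_sold = 52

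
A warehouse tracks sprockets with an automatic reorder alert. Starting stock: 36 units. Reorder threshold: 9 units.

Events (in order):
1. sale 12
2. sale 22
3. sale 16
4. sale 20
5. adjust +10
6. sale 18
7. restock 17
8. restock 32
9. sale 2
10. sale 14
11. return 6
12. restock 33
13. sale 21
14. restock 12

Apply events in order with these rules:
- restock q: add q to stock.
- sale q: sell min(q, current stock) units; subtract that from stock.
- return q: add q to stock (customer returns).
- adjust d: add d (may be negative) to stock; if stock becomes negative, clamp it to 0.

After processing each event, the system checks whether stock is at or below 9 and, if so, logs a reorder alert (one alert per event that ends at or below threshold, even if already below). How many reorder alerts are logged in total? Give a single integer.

Processing events:
Start: stock = 36
  Event 1 (sale 12): sell min(12,36)=12. stock: 36 - 12 = 24. total_sold = 12
  Event 2 (sale 22): sell min(22,24)=22. stock: 24 - 22 = 2. total_sold = 34
  Event 3 (sale 16): sell min(16,2)=2. stock: 2 - 2 = 0. total_sold = 36
  Event 4 (sale 20): sell min(20,0)=0. stock: 0 - 0 = 0. total_sold = 36
  Event 5 (adjust +10): 0 + 10 = 10
  Event 6 (sale 18): sell min(18,10)=10. stock: 10 - 10 = 0. total_sold = 46
  Event 7 (restock 17): 0 + 17 = 17
  Event 8 (restock 32): 17 + 32 = 49
  Event 9 (sale 2): sell min(2,49)=2. stock: 49 - 2 = 47. total_sold = 48
  Event 10 (sale 14): sell min(14,47)=14. stock: 47 - 14 = 33. total_sold = 62
  Event 11 (return 6): 33 + 6 = 39
  Event 12 (restock 33): 39 + 33 = 72
  Event 13 (sale 21): sell min(21,72)=21. stock: 72 - 21 = 51. total_sold = 83
  Event 14 (restock 12): 51 + 12 = 63
Final: stock = 63, total_sold = 83

Checking against threshold 9:
  After event 1: stock=24 > 9
  After event 2: stock=2 <= 9 -> ALERT
  After event 3: stock=0 <= 9 -> ALERT
  After event 4: stock=0 <= 9 -> ALERT
  After event 5: stock=10 > 9
  After event 6: stock=0 <= 9 -> ALERT
  After event 7: stock=17 > 9
  After event 8: stock=49 > 9
  After event 9: stock=47 > 9
  After event 10: stock=33 > 9
  After event 11: stock=39 > 9
  After event 12: stock=72 > 9
  After event 13: stock=51 > 9
  After event 14: stock=63 > 9
Alert events: [2, 3, 4, 6]. Count = 4

Answer: 4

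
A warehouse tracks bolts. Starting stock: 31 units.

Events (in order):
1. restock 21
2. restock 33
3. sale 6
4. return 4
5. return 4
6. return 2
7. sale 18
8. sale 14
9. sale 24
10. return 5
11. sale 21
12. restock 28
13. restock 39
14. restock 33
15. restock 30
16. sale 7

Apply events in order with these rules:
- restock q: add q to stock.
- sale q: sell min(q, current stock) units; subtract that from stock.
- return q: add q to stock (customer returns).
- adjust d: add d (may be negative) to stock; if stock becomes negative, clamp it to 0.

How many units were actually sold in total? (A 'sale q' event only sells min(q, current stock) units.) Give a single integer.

Answer: 90

Derivation:
Processing events:
Start: stock = 31
  Event 1 (restock 21): 31 + 21 = 52
  Event 2 (restock 33): 52 + 33 = 85
  Event 3 (sale 6): sell min(6,85)=6. stock: 85 - 6 = 79. total_sold = 6
  Event 4 (return 4): 79 + 4 = 83
  Event 5 (return 4): 83 + 4 = 87
  Event 6 (return 2): 87 + 2 = 89
  Event 7 (sale 18): sell min(18,89)=18. stock: 89 - 18 = 71. total_sold = 24
  Event 8 (sale 14): sell min(14,71)=14. stock: 71 - 14 = 57. total_sold = 38
  Event 9 (sale 24): sell min(24,57)=24. stock: 57 - 24 = 33. total_sold = 62
  Event 10 (return 5): 33 + 5 = 38
  Event 11 (sale 21): sell min(21,38)=21. stock: 38 - 21 = 17. total_sold = 83
  Event 12 (restock 28): 17 + 28 = 45
  Event 13 (restock 39): 45 + 39 = 84
  Event 14 (restock 33): 84 + 33 = 117
  Event 15 (restock 30): 117 + 30 = 147
  Event 16 (sale 7): sell min(7,147)=7. stock: 147 - 7 = 140. total_sold = 90
Final: stock = 140, total_sold = 90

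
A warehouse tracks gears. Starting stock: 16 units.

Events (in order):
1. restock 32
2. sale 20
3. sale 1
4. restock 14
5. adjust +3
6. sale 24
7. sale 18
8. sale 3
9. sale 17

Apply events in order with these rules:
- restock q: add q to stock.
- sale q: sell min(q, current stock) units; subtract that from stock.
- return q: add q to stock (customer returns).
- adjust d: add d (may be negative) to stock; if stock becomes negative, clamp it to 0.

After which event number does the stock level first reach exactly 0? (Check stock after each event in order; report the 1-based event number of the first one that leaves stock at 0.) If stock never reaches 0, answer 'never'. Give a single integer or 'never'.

Answer: 8

Derivation:
Processing events:
Start: stock = 16
  Event 1 (restock 32): 16 + 32 = 48
  Event 2 (sale 20): sell min(20,48)=20. stock: 48 - 20 = 28. total_sold = 20
  Event 3 (sale 1): sell min(1,28)=1. stock: 28 - 1 = 27. total_sold = 21
  Event 4 (restock 14): 27 + 14 = 41
  Event 5 (adjust +3): 41 + 3 = 44
  Event 6 (sale 24): sell min(24,44)=24. stock: 44 - 24 = 20. total_sold = 45
  Event 7 (sale 18): sell min(18,20)=18. stock: 20 - 18 = 2. total_sold = 63
  Event 8 (sale 3): sell min(3,2)=2. stock: 2 - 2 = 0. total_sold = 65
  Event 9 (sale 17): sell min(17,0)=0. stock: 0 - 0 = 0. total_sold = 65
Final: stock = 0, total_sold = 65

First zero at event 8.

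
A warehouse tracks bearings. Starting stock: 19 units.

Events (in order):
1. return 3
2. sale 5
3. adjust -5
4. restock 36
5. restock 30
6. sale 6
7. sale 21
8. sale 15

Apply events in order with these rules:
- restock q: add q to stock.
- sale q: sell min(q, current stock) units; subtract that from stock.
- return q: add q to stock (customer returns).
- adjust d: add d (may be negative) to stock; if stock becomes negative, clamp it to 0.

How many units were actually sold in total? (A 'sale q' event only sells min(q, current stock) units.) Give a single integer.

Answer: 47

Derivation:
Processing events:
Start: stock = 19
  Event 1 (return 3): 19 + 3 = 22
  Event 2 (sale 5): sell min(5,22)=5. stock: 22 - 5 = 17. total_sold = 5
  Event 3 (adjust -5): 17 + -5 = 12
  Event 4 (restock 36): 12 + 36 = 48
  Event 5 (restock 30): 48 + 30 = 78
  Event 6 (sale 6): sell min(6,78)=6. stock: 78 - 6 = 72. total_sold = 11
  Event 7 (sale 21): sell min(21,72)=21. stock: 72 - 21 = 51. total_sold = 32
  Event 8 (sale 15): sell min(15,51)=15. stock: 51 - 15 = 36. total_sold = 47
Final: stock = 36, total_sold = 47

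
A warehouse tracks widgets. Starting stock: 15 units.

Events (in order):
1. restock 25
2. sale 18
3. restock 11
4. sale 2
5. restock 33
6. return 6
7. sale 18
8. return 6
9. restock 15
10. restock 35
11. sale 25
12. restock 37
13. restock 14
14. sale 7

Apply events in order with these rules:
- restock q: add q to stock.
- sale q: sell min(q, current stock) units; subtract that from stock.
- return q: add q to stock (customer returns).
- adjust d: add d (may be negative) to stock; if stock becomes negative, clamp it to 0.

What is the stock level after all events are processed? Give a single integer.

Answer: 127

Derivation:
Processing events:
Start: stock = 15
  Event 1 (restock 25): 15 + 25 = 40
  Event 2 (sale 18): sell min(18,40)=18. stock: 40 - 18 = 22. total_sold = 18
  Event 3 (restock 11): 22 + 11 = 33
  Event 4 (sale 2): sell min(2,33)=2. stock: 33 - 2 = 31. total_sold = 20
  Event 5 (restock 33): 31 + 33 = 64
  Event 6 (return 6): 64 + 6 = 70
  Event 7 (sale 18): sell min(18,70)=18. stock: 70 - 18 = 52. total_sold = 38
  Event 8 (return 6): 52 + 6 = 58
  Event 9 (restock 15): 58 + 15 = 73
  Event 10 (restock 35): 73 + 35 = 108
  Event 11 (sale 25): sell min(25,108)=25. stock: 108 - 25 = 83. total_sold = 63
  Event 12 (restock 37): 83 + 37 = 120
  Event 13 (restock 14): 120 + 14 = 134
  Event 14 (sale 7): sell min(7,134)=7. stock: 134 - 7 = 127. total_sold = 70
Final: stock = 127, total_sold = 70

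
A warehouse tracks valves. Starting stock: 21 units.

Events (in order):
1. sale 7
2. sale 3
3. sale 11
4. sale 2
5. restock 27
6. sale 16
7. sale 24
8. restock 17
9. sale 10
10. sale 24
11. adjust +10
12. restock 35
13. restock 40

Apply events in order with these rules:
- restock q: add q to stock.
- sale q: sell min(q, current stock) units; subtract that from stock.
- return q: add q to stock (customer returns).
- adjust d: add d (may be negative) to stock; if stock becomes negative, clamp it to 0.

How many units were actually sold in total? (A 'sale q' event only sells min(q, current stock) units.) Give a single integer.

Processing events:
Start: stock = 21
  Event 1 (sale 7): sell min(7,21)=7. stock: 21 - 7 = 14. total_sold = 7
  Event 2 (sale 3): sell min(3,14)=3. stock: 14 - 3 = 11. total_sold = 10
  Event 3 (sale 11): sell min(11,11)=11. stock: 11 - 11 = 0. total_sold = 21
  Event 4 (sale 2): sell min(2,0)=0. stock: 0 - 0 = 0. total_sold = 21
  Event 5 (restock 27): 0 + 27 = 27
  Event 6 (sale 16): sell min(16,27)=16. stock: 27 - 16 = 11. total_sold = 37
  Event 7 (sale 24): sell min(24,11)=11. stock: 11 - 11 = 0. total_sold = 48
  Event 8 (restock 17): 0 + 17 = 17
  Event 9 (sale 10): sell min(10,17)=10. stock: 17 - 10 = 7. total_sold = 58
  Event 10 (sale 24): sell min(24,7)=7. stock: 7 - 7 = 0. total_sold = 65
  Event 11 (adjust +10): 0 + 10 = 10
  Event 12 (restock 35): 10 + 35 = 45
  Event 13 (restock 40): 45 + 40 = 85
Final: stock = 85, total_sold = 65

Answer: 65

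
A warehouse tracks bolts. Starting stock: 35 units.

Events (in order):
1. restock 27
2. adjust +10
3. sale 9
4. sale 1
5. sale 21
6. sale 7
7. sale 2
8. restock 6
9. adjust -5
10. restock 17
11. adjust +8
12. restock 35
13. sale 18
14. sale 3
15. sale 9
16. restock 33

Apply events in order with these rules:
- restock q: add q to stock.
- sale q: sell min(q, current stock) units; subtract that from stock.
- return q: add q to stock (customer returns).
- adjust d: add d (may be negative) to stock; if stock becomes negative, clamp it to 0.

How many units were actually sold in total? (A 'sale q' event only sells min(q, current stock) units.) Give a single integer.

Processing events:
Start: stock = 35
  Event 1 (restock 27): 35 + 27 = 62
  Event 2 (adjust +10): 62 + 10 = 72
  Event 3 (sale 9): sell min(9,72)=9. stock: 72 - 9 = 63. total_sold = 9
  Event 4 (sale 1): sell min(1,63)=1. stock: 63 - 1 = 62. total_sold = 10
  Event 5 (sale 21): sell min(21,62)=21. stock: 62 - 21 = 41. total_sold = 31
  Event 6 (sale 7): sell min(7,41)=7. stock: 41 - 7 = 34. total_sold = 38
  Event 7 (sale 2): sell min(2,34)=2. stock: 34 - 2 = 32. total_sold = 40
  Event 8 (restock 6): 32 + 6 = 38
  Event 9 (adjust -5): 38 + -5 = 33
  Event 10 (restock 17): 33 + 17 = 50
  Event 11 (adjust +8): 50 + 8 = 58
  Event 12 (restock 35): 58 + 35 = 93
  Event 13 (sale 18): sell min(18,93)=18. stock: 93 - 18 = 75. total_sold = 58
  Event 14 (sale 3): sell min(3,75)=3. stock: 75 - 3 = 72. total_sold = 61
  Event 15 (sale 9): sell min(9,72)=9. stock: 72 - 9 = 63. total_sold = 70
  Event 16 (restock 33): 63 + 33 = 96
Final: stock = 96, total_sold = 70

Answer: 70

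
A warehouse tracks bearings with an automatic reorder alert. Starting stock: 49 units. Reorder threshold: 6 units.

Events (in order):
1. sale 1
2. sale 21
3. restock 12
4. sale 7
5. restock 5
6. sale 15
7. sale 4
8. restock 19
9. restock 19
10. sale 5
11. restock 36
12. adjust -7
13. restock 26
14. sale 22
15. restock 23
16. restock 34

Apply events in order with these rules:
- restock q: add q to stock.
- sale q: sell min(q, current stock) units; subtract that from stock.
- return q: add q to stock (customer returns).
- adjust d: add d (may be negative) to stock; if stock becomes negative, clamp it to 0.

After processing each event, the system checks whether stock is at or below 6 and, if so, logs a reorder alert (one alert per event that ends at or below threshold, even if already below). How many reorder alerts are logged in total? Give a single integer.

Processing events:
Start: stock = 49
  Event 1 (sale 1): sell min(1,49)=1. stock: 49 - 1 = 48. total_sold = 1
  Event 2 (sale 21): sell min(21,48)=21. stock: 48 - 21 = 27. total_sold = 22
  Event 3 (restock 12): 27 + 12 = 39
  Event 4 (sale 7): sell min(7,39)=7. stock: 39 - 7 = 32. total_sold = 29
  Event 5 (restock 5): 32 + 5 = 37
  Event 6 (sale 15): sell min(15,37)=15. stock: 37 - 15 = 22. total_sold = 44
  Event 7 (sale 4): sell min(4,22)=4. stock: 22 - 4 = 18. total_sold = 48
  Event 8 (restock 19): 18 + 19 = 37
  Event 9 (restock 19): 37 + 19 = 56
  Event 10 (sale 5): sell min(5,56)=5. stock: 56 - 5 = 51. total_sold = 53
  Event 11 (restock 36): 51 + 36 = 87
  Event 12 (adjust -7): 87 + -7 = 80
  Event 13 (restock 26): 80 + 26 = 106
  Event 14 (sale 22): sell min(22,106)=22. stock: 106 - 22 = 84. total_sold = 75
  Event 15 (restock 23): 84 + 23 = 107
  Event 16 (restock 34): 107 + 34 = 141
Final: stock = 141, total_sold = 75

Checking against threshold 6:
  After event 1: stock=48 > 6
  After event 2: stock=27 > 6
  After event 3: stock=39 > 6
  After event 4: stock=32 > 6
  After event 5: stock=37 > 6
  After event 6: stock=22 > 6
  After event 7: stock=18 > 6
  After event 8: stock=37 > 6
  After event 9: stock=56 > 6
  After event 10: stock=51 > 6
  After event 11: stock=87 > 6
  After event 12: stock=80 > 6
  After event 13: stock=106 > 6
  After event 14: stock=84 > 6
  After event 15: stock=107 > 6
  After event 16: stock=141 > 6
Alert events: []. Count = 0

Answer: 0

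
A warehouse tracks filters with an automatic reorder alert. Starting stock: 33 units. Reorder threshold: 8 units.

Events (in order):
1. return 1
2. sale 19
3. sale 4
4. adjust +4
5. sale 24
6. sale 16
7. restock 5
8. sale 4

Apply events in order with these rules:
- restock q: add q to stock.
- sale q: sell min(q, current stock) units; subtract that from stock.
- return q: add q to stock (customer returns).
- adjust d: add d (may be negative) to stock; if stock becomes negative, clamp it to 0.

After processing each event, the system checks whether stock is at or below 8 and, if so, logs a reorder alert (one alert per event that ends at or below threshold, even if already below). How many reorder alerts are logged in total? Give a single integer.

Processing events:
Start: stock = 33
  Event 1 (return 1): 33 + 1 = 34
  Event 2 (sale 19): sell min(19,34)=19. stock: 34 - 19 = 15. total_sold = 19
  Event 3 (sale 4): sell min(4,15)=4. stock: 15 - 4 = 11. total_sold = 23
  Event 4 (adjust +4): 11 + 4 = 15
  Event 5 (sale 24): sell min(24,15)=15. stock: 15 - 15 = 0. total_sold = 38
  Event 6 (sale 16): sell min(16,0)=0. stock: 0 - 0 = 0. total_sold = 38
  Event 7 (restock 5): 0 + 5 = 5
  Event 8 (sale 4): sell min(4,5)=4. stock: 5 - 4 = 1. total_sold = 42
Final: stock = 1, total_sold = 42

Checking against threshold 8:
  After event 1: stock=34 > 8
  After event 2: stock=15 > 8
  After event 3: stock=11 > 8
  After event 4: stock=15 > 8
  After event 5: stock=0 <= 8 -> ALERT
  After event 6: stock=0 <= 8 -> ALERT
  After event 7: stock=5 <= 8 -> ALERT
  After event 8: stock=1 <= 8 -> ALERT
Alert events: [5, 6, 7, 8]. Count = 4

Answer: 4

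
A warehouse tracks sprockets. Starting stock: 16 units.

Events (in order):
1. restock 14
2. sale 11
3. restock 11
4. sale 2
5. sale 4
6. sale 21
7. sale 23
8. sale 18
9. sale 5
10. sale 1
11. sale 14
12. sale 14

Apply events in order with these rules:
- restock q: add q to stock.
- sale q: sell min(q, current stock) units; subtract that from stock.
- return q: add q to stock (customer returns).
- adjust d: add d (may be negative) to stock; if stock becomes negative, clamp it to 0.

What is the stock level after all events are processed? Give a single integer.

Answer: 0

Derivation:
Processing events:
Start: stock = 16
  Event 1 (restock 14): 16 + 14 = 30
  Event 2 (sale 11): sell min(11,30)=11. stock: 30 - 11 = 19. total_sold = 11
  Event 3 (restock 11): 19 + 11 = 30
  Event 4 (sale 2): sell min(2,30)=2. stock: 30 - 2 = 28. total_sold = 13
  Event 5 (sale 4): sell min(4,28)=4. stock: 28 - 4 = 24. total_sold = 17
  Event 6 (sale 21): sell min(21,24)=21. stock: 24 - 21 = 3. total_sold = 38
  Event 7 (sale 23): sell min(23,3)=3. stock: 3 - 3 = 0. total_sold = 41
  Event 8 (sale 18): sell min(18,0)=0. stock: 0 - 0 = 0. total_sold = 41
  Event 9 (sale 5): sell min(5,0)=0. stock: 0 - 0 = 0. total_sold = 41
  Event 10 (sale 1): sell min(1,0)=0. stock: 0 - 0 = 0. total_sold = 41
  Event 11 (sale 14): sell min(14,0)=0. stock: 0 - 0 = 0. total_sold = 41
  Event 12 (sale 14): sell min(14,0)=0. stock: 0 - 0 = 0. total_sold = 41
Final: stock = 0, total_sold = 41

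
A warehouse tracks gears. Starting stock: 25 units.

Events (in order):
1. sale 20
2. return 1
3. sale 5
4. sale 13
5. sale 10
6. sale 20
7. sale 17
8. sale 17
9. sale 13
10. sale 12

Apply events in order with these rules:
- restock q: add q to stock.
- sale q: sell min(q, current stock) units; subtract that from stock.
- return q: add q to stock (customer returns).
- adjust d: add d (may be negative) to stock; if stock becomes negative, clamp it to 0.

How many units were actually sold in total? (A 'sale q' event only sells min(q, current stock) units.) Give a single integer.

Processing events:
Start: stock = 25
  Event 1 (sale 20): sell min(20,25)=20. stock: 25 - 20 = 5. total_sold = 20
  Event 2 (return 1): 5 + 1 = 6
  Event 3 (sale 5): sell min(5,6)=5. stock: 6 - 5 = 1. total_sold = 25
  Event 4 (sale 13): sell min(13,1)=1. stock: 1 - 1 = 0. total_sold = 26
  Event 5 (sale 10): sell min(10,0)=0. stock: 0 - 0 = 0. total_sold = 26
  Event 6 (sale 20): sell min(20,0)=0. stock: 0 - 0 = 0. total_sold = 26
  Event 7 (sale 17): sell min(17,0)=0. stock: 0 - 0 = 0. total_sold = 26
  Event 8 (sale 17): sell min(17,0)=0. stock: 0 - 0 = 0. total_sold = 26
  Event 9 (sale 13): sell min(13,0)=0. stock: 0 - 0 = 0. total_sold = 26
  Event 10 (sale 12): sell min(12,0)=0. stock: 0 - 0 = 0. total_sold = 26
Final: stock = 0, total_sold = 26

Answer: 26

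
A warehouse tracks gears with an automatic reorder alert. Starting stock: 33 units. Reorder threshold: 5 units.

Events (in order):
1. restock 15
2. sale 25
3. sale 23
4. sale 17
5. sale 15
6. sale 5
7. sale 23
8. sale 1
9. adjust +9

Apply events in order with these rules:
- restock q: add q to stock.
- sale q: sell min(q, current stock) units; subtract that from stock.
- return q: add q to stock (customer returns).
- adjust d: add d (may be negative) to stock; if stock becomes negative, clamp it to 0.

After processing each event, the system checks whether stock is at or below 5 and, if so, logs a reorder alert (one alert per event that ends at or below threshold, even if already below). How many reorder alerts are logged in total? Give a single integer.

Processing events:
Start: stock = 33
  Event 1 (restock 15): 33 + 15 = 48
  Event 2 (sale 25): sell min(25,48)=25. stock: 48 - 25 = 23. total_sold = 25
  Event 3 (sale 23): sell min(23,23)=23. stock: 23 - 23 = 0. total_sold = 48
  Event 4 (sale 17): sell min(17,0)=0. stock: 0 - 0 = 0. total_sold = 48
  Event 5 (sale 15): sell min(15,0)=0. stock: 0 - 0 = 0. total_sold = 48
  Event 6 (sale 5): sell min(5,0)=0. stock: 0 - 0 = 0. total_sold = 48
  Event 7 (sale 23): sell min(23,0)=0. stock: 0 - 0 = 0. total_sold = 48
  Event 8 (sale 1): sell min(1,0)=0. stock: 0 - 0 = 0. total_sold = 48
  Event 9 (adjust +9): 0 + 9 = 9
Final: stock = 9, total_sold = 48

Checking against threshold 5:
  After event 1: stock=48 > 5
  After event 2: stock=23 > 5
  After event 3: stock=0 <= 5 -> ALERT
  After event 4: stock=0 <= 5 -> ALERT
  After event 5: stock=0 <= 5 -> ALERT
  After event 6: stock=0 <= 5 -> ALERT
  After event 7: stock=0 <= 5 -> ALERT
  After event 8: stock=0 <= 5 -> ALERT
  After event 9: stock=9 > 5
Alert events: [3, 4, 5, 6, 7, 8]. Count = 6

Answer: 6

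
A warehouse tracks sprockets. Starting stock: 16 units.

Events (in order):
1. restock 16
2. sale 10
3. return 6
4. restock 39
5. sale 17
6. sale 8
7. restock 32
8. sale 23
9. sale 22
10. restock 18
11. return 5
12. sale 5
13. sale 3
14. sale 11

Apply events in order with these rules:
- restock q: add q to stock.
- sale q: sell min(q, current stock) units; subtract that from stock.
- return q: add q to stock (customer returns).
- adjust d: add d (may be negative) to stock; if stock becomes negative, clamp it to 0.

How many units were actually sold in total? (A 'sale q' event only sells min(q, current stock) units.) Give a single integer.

Processing events:
Start: stock = 16
  Event 1 (restock 16): 16 + 16 = 32
  Event 2 (sale 10): sell min(10,32)=10. stock: 32 - 10 = 22. total_sold = 10
  Event 3 (return 6): 22 + 6 = 28
  Event 4 (restock 39): 28 + 39 = 67
  Event 5 (sale 17): sell min(17,67)=17. stock: 67 - 17 = 50. total_sold = 27
  Event 6 (sale 8): sell min(8,50)=8. stock: 50 - 8 = 42. total_sold = 35
  Event 7 (restock 32): 42 + 32 = 74
  Event 8 (sale 23): sell min(23,74)=23. stock: 74 - 23 = 51. total_sold = 58
  Event 9 (sale 22): sell min(22,51)=22. stock: 51 - 22 = 29. total_sold = 80
  Event 10 (restock 18): 29 + 18 = 47
  Event 11 (return 5): 47 + 5 = 52
  Event 12 (sale 5): sell min(5,52)=5. stock: 52 - 5 = 47. total_sold = 85
  Event 13 (sale 3): sell min(3,47)=3. stock: 47 - 3 = 44. total_sold = 88
  Event 14 (sale 11): sell min(11,44)=11. stock: 44 - 11 = 33. total_sold = 99
Final: stock = 33, total_sold = 99

Answer: 99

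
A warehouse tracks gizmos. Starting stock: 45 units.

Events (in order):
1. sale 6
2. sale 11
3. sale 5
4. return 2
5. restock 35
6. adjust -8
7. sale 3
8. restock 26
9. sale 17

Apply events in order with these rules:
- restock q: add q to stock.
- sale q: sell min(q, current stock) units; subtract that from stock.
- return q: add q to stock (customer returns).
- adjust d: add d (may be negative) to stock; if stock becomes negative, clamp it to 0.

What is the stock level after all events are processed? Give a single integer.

Processing events:
Start: stock = 45
  Event 1 (sale 6): sell min(6,45)=6. stock: 45 - 6 = 39. total_sold = 6
  Event 2 (sale 11): sell min(11,39)=11. stock: 39 - 11 = 28. total_sold = 17
  Event 3 (sale 5): sell min(5,28)=5. stock: 28 - 5 = 23. total_sold = 22
  Event 4 (return 2): 23 + 2 = 25
  Event 5 (restock 35): 25 + 35 = 60
  Event 6 (adjust -8): 60 + -8 = 52
  Event 7 (sale 3): sell min(3,52)=3. stock: 52 - 3 = 49. total_sold = 25
  Event 8 (restock 26): 49 + 26 = 75
  Event 9 (sale 17): sell min(17,75)=17. stock: 75 - 17 = 58. total_sold = 42
Final: stock = 58, total_sold = 42

Answer: 58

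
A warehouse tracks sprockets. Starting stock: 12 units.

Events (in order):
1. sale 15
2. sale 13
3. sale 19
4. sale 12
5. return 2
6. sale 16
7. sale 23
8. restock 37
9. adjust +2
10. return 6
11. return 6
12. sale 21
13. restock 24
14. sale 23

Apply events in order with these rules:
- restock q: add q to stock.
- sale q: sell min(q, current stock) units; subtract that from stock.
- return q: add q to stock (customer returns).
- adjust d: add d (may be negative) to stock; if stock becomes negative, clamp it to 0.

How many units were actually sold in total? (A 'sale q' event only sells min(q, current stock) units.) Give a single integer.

Answer: 58

Derivation:
Processing events:
Start: stock = 12
  Event 1 (sale 15): sell min(15,12)=12. stock: 12 - 12 = 0. total_sold = 12
  Event 2 (sale 13): sell min(13,0)=0. stock: 0 - 0 = 0. total_sold = 12
  Event 3 (sale 19): sell min(19,0)=0. stock: 0 - 0 = 0. total_sold = 12
  Event 4 (sale 12): sell min(12,0)=0. stock: 0 - 0 = 0. total_sold = 12
  Event 5 (return 2): 0 + 2 = 2
  Event 6 (sale 16): sell min(16,2)=2. stock: 2 - 2 = 0. total_sold = 14
  Event 7 (sale 23): sell min(23,0)=0. stock: 0 - 0 = 0. total_sold = 14
  Event 8 (restock 37): 0 + 37 = 37
  Event 9 (adjust +2): 37 + 2 = 39
  Event 10 (return 6): 39 + 6 = 45
  Event 11 (return 6): 45 + 6 = 51
  Event 12 (sale 21): sell min(21,51)=21. stock: 51 - 21 = 30. total_sold = 35
  Event 13 (restock 24): 30 + 24 = 54
  Event 14 (sale 23): sell min(23,54)=23. stock: 54 - 23 = 31. total_sold = 58
Final: stock = 31, total_sold = 58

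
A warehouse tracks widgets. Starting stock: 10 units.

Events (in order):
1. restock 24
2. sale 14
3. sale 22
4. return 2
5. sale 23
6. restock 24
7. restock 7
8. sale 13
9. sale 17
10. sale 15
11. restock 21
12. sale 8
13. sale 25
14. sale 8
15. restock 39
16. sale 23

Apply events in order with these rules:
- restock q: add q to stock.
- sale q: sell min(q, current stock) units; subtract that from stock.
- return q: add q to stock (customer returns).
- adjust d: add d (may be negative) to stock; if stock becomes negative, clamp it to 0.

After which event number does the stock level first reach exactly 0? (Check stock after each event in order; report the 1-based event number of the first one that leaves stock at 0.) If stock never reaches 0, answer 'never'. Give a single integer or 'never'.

Answer: 3

Derivation:
Processing events:
Start: stock = 10
  Event 1 (restock 24): 10 + 24 = 34
  Event 2 (sale 14): sell min(14,34)=14. stock: 34 - 14 = 20. total_sold = 14
  Event 3 (sale 22): sell min(22,20)=20. stock: 20 - 20 = 0. total_sold = 34
  Event 4 (return 2): 0 + 2 = 2
  Event 5 (sale 23): sell min(23,2)=2. stock: 2 - 2 = 0. total_sold = 36
  Event 6 (restock 24): 0 + 24 = 24
  Event 7 (restock 7): 24 + 7 = 31
  Event 8 (sale 13): sell min(13,31)=13. stock: 31 - 13 = 18. total_sold = 49
  Event 9 (sale 17): sell min(17,18)=17. stock: 18 - 17 = 1. total_sold = 66
  Event 10 (sale 15): sell min(15,1)=1. stock: 1 - 1 = 0. total_sold = 67
  Event 11 (restock 21): 0 + 21 = 21
  Event 12 (sale 8): sell min(8,21)=8. stock: 21 - 8 = 13. total_sold = 75
  Event 13 (sale 25): sell min(25,13)=13. stock: 13 - 13 = 0. total_sold = 88
  Event 14 (sale 8): sell min(8,0)=0. stock: 0 - 0 = 0. total_sold = 88
  Event 15 (restock 39): 0 + 39 = 39
  Event 16 (sale 23): sell min(23,39)=23. stock: 39 - 23 = 16. total_sold = 111
Final: stock = 16, total_sold = 111

First zero at event 3.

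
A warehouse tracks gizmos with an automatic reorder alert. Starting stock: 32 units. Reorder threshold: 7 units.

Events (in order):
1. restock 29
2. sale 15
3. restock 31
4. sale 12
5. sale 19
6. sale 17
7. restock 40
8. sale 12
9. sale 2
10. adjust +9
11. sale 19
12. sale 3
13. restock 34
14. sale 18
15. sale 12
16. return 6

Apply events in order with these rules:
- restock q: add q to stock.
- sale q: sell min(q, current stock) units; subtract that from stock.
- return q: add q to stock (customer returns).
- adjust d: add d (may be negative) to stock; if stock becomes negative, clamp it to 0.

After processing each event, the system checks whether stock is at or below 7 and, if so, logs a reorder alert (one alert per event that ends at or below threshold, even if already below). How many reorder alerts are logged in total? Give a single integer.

Processing events:
Start: stock = 32
  Event 1 (restock 29): 32 + 29 = 61
  Event 2 (sale 15): sell min(15,61)=15. stock: 61 - 15 = 46. total_sold = 15
  Event 3 (restock 31): 46 + 31 = 77
  Event 4 (sale 12): sell min(12,77)=12. stock: 77 - 12 = 65. total_sold = 27
  Event 5 (sale 19): sell min(19,65)=19. stock: 65 - 19 = 46. total_sold = 46
  Event 6 (sale 17): sell min(17,46)=17. stock: 46 - 17 = 29. total_sold = 63
  Event 7 (restock 40): 29 + 40 = 69
  Event 8 (sale 12): sell min(12,69)=12. stock: 69 - 12 = 57. total_sold = 75
  Event 9 (sale 2): sell min(2,57)=2. stock: 57 - 2 = 55. total_sold = 77
  Event 10 (adjust +9): 55 + 9 = 64
  Event 11 (sale 19): sell min(19,64)=19. stock: 64 - 19 = 45. total_sold = 96
  Event 12 (sale 3): sell min(3,45)=3. stock: 45 - 3 = 42. total_sold = 99
  Event 13 (restock 34): 42 + 34 = 76
  Event 14 (sale 18): sell min(18,76)=18. stock: 76 - 18 = 58. total_sold = 117
  Event 15 (sale 12): sell min(12,58)=12. stock: 58 - 12 = 46. total_sold = 129
  Event 16 (return 6): 46 + 6 = 52
Final: stock = 52, total_sold = 129

Checking against threshold 7:
  After event 1: stock=61 > 7
  After event 2: stock=46 > 7
  After event 3: stock=77 > 7
  After event 4: stock=65 > 7
  After event 5: stock=46 > 7
  After event 6: stock=29 > 7
  After event 7: stock=69 > 7
  After event 8: stock=57 > 7
  After event 9: stock=55 > 7
  After event 10: stock=64 > 7
  After event 11: stock=45 > 7
  After event 12: stock=42 > 7
  After event 13: stock=76 > 7
  After event 14: stock=58 > 7
  After event 15: stock=46 > 7
  After event 16: stock=52 > 7
Alert events: []. Count = 0

Answer: 0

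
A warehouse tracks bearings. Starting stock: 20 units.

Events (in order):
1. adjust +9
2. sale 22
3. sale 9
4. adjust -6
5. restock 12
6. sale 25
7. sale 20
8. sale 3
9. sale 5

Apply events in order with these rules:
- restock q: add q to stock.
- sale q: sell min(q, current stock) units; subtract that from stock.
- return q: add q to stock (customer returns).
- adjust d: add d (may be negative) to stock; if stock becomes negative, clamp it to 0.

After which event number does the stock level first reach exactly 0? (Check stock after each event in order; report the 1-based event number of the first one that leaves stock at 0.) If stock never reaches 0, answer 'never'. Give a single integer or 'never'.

Answer: 3

Derivation:
Processing events:
Start: stock = 20
  Event 1 (adjust +9): 20 + 9 = 29
  Event 2 (sale 22): sell min(22,29)=22. stock: 29 - 22 = 7. total_sold = 22
  Event 3 (sale 9): sell min(9,7)=7. stock: 7 - 7 = 0. total_sold = 29
  Event 4 (adjust -6): 0 + -6 = 0 (clamped to 0)
  Event 5 (restock 12): 0 + 12 = 12
  Event 6 (sale 25): sell min(25,12)=12. stock: 12 - 12 = 0. total_sold = 41
  Event 7 (sale 20): sell min(20,0)=0. stock: 0 - 0 = 0. total_sold = 41
  Event 8 (sale 3): sell min(3,0)=0. stock: 0 - 0 = 0. total_sold = 41
  Event 9 (sale 5): sell min(5,0)=0. stock: 0 - 0 = 0. total_sold = 41
Final: stock = 0, total_sold = 41

First zero at event 3.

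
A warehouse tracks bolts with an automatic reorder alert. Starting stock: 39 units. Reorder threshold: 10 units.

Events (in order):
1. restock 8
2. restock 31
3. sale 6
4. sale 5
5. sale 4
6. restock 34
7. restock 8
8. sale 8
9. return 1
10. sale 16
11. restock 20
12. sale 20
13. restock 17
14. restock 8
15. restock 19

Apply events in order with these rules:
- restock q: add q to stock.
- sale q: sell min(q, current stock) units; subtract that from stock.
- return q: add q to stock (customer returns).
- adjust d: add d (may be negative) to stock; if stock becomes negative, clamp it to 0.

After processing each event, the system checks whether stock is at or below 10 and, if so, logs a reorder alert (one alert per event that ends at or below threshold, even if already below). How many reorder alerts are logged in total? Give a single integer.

Processing events:
Start: stock = 39
  Event 1 (restock 8): 39 + 8 = 47
  Event 2 (restock 31): 47 + 31 = 78
  Event 3 (sale 6): sell min(6,78)=6. stock: 78 - 6 = 72. total_sold = 6
  Event 4 (sale 5): sell min(5,72)=5. stock: 72 - 5 = 67. total_sold = 11
  Event 5 (sale 4): sell min(4,67)=4. stock: 67 - 4 = 63. total_sold = 15
  Event 6 (restock 34): 63 + 34 = 97
  Event 7 (restock 8): 97 + 8 = 105
  Event 8 (sale 8): sell min(8,105)=8. stock: 105 - 8 = 97. total_sold = 23
  Event 9 (return 1): 97 + 1 = 98
  Event 10 (sale 16): sell min(16,98)=16. stock: 98 - 16 = 82. total_sold = 39
  Event 11 (restock 20): 82 + 20 = 102
  Event 12 (sale 20): sell min(20,102)=20. stock: 102 - 20 = 82. total_sold = 59
  Event 13 (restock 17): 82 + 17 = 99
  Event 14 (restock 8): 99 + 8 = 107
  Event 15 (restock 19): 107 + 19 = 126
Final: stock = 126, total_sold = 59

Checking against threshold 10:
  After event 1: stock=47 > 10
  After event 2: stock=78 > 10
  After event 3: stock=72 > 10
  After event 4: stock=67 > 10
  After event 5: stock=63 > 10
  After event 6: stock=97 > 10
  After event 7: stock=105 > 10
  After event 8: stock=97 > 10
  After event 9: stock=98 > 10
  After event 10: stock=82 > 10
  After event 11: stock=102 > 10
  After event 12: stock=82 > 10
  After event 13: stock=99 > 10
  After event 14: stock=107 > 10
  After event 15: stock=126 > 10
Alert events: []. Count = 0

Answer: 0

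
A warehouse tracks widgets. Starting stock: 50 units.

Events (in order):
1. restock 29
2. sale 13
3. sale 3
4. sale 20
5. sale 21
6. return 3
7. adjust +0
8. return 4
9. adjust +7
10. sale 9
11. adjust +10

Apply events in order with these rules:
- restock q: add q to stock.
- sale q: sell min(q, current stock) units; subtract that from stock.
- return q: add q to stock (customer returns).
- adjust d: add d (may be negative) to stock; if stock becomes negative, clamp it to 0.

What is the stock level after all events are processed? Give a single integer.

Answer: 37

Derivation:
Processing events:
Start: stock = 50
  Event 1 (restock 29): 50 + 29 = 79
  Event 2 (sale 13): sell min(13,79)=13. stock: 79 - 13 = 66. total_sold = 13
  Event 3 (sale 3): sell min(3,66)=3. stock: 66 - 3 = 63. total_sold = 16
  Event 4 (sale 20): sell min(20,63)=20. stock: 63 - 20 = 43. total_sold = 36
  Event 5 (sale 21): sell min(21,43)=21. stock: 43 - 21 = 22. total_sold = 57
  Event 6 (return 3): 22 + 3 = 25
  Event 7 (adjust +0): 25 + 0 = 25
  Event 8 (return 4): 25 + 4 = 29
  Event 9 (adjust +7): 29 + 7 = 36
  Event 10 (sale 9): sell min(9,36)=9. stock: 36 - 9 = 27. total_sold = 66
  Event 11 (adjust +10): 27 + 10 = 37
Final: stock = 37, total_sold = 66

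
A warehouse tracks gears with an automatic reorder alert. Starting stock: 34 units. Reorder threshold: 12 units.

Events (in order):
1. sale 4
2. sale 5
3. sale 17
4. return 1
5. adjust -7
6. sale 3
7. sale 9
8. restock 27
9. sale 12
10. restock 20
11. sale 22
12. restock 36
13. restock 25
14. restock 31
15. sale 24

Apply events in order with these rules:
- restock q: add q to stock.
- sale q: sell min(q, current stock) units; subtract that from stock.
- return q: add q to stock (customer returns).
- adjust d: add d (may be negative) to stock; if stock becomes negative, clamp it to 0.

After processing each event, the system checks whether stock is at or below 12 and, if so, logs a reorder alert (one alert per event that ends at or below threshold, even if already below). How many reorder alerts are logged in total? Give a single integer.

Processing events:
Start: stock = 34
  Event 1 (sale 4): sell min(4,34)=4. stock: 34 - 4 = 30. total_sold = 4
  Event 2 (sale 5): sell min(5,30)=5. stock: 30 - 5 = 25. total_sold = 9
  Event 3 (sale 17): sell min(17,25)=17. stock: 25 - 17 = 8. total_sold = 26
  Event 4 (return 1): 8 + 1 = 9
  Event 5 (adjust -7): 9 + -7 = 2
  Event 6 (sale 3): sell min(3,2)=2. stock: 2 - 2 = 0. total_sold = 28
  Event 7 (sale 9): sell min(9,0)=0. stock: 0 - 0 = 0. total_sold = 28
  Event 8 (restock 27): 0 + 27 = 27
  Event 9 (sale 12): sell min(12,27)=12. stock: 27 - 12 = 15. total_sold = 40
  Event 10 (restock 20): 15 + 20 = 35
  Event 11 (sale 22): sell min(22,35)=22. stock: 35 - 22 = 13. total_sold = 62
  Event 12 (restock 36): 13 + 36 = 49
  Event 13 (restock 25): 49 + 25 = 74
  Event 14 (restock 31): 74 + 31 = 105
  Event 15 (sale 24): sell min(24,105)=24. stock: 105 - 24 = 81. total_sold = 86
Final: stock = 81, total_sold = 86

Checking against threshold 12:
  After event 1: stock=30 > 12
  After event 2: stock=25 > 12
  After event 3: stock=8 <= 12 -> ALERT
  After event 4: stock=9 <= 12 -> ALERT
  After event 5: stock=2 <= 12 -> ALERT
  After event 6: stock=0 <= 12 -> ALERT
  After event 7: stock=0 <= 12 -> ALERT
  After event 8: stock=27 > 12
  After event 9: stock=15 > 12
  After event 10: stock=35 > 12
  After event 11: stock=13 > 12
  After event 12: stock=49 > 12
  After event 13: stock=74 > 12
  After event 14: stock=105 > 12
  After event 15: stock=81 > 12
Alert events: [3, 4, 5, 6, 7]. Count = 5

Answer: 5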